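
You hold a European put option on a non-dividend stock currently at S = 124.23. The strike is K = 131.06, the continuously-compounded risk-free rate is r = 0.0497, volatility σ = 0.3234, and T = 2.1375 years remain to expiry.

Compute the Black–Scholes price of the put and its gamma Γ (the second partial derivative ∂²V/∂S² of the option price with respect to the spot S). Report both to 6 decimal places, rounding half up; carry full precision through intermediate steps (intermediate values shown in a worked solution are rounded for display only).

σ√T = 0.3234·√2.1375 = 0.472817
d₁ = (ln(S/K) + (r+σ²/2)T) / (σ√T) = (ln(124.23/131.06) + (0.0497+0.3234²/2)·2.1375) / 0.472817 = (-0.053521 + 0.218012) / 0.472817 = 0.347896
d₂ = d₁ − σ√T = 0.347896 − 0.472817 = -0.124921
e^{−rT} = e^{−0.0497·2.1375} = 0.899214
N(−d₁) = 0.363959,  N(−d₂) = 0.549707
Put price V = K·e^{−rT}·N(−d₂) − S·N(−d₁) = 64.783536 − 45.214643 = 19.568893
φ(d₁) = (1/√(2π))·e^{−d₁²/2} = 0.375516
Γ = φ(d₁) / (S·σ·√T) = 0.006393

price = 19.568893
Γ = 0.006393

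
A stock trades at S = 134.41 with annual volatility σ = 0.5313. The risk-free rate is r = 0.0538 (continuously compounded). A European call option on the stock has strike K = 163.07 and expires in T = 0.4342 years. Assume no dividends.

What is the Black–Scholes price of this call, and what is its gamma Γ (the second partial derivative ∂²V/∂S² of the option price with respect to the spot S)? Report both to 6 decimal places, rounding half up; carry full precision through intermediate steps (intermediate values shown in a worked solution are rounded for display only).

σ√T = 0.5313·√0.4342 = 0.350094
d₁ = (ln(S/K) + (r+σ²/2)T) / (σ√T) = (ln(134.41/163.07) + (0.0538+0.5313²/2)·0.4342) / 0.350094 = (-0.193285 + 0.084643) / 0.350094 = -0.310322
d₂ = d₁ − σ√T = -0.310322 − 0.350094 = -0.660416
e^{−rT} = e^{−0.0538·0.4342} = 0.976911
N(d₁) = 0.378158,  N(d₂) = 0.254493
Call price V = S·N(d₁) − K·e^{−rT}·N(d₂) = 50.828229 − 40.542042 = 10.286187
φ(d₁) = (1/√(2π))·e^{−d₁²/2} = 0.380188
Γ = φ(d₁) / (S·σ·√T) = 0.008079

price = 10.286187
Γ = 0.008079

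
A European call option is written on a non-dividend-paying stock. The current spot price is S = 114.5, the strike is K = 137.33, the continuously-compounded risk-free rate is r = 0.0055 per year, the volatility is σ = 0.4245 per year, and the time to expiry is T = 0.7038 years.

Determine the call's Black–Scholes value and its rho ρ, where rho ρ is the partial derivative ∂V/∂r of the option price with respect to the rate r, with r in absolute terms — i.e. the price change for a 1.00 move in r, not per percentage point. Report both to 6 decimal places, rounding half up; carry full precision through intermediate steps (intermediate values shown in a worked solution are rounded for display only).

σ√T = 0.4245·√0.7038 = 0.356125
d₁ = (ln(S/K) + (r+σ²/2)T) / (σ√T) = (ln(114.5/137.33) + (0.0055+0.4245²/2)·0.7038) / 0.356125 = (-0.181812 + 0.067283) / 0.356125 = -0.321597
d₂ = d₁ − σ√T = -0.321597 − 0.356125 = -0.677722
e^{−rT} = e^{−0.0055·0.7038} = 0.996137
N(d₁) = 0.373879,  N(d₂) = 0.248974
Call price V = S·N(d₁) − K·e^{−rT}·N(d₂) = 42.809158 − 34.059518 = 8.749640
ρ = K·T·e^{−rT}·N(d₂) = 23.971089

price = 8.749640
ρ = 23.971089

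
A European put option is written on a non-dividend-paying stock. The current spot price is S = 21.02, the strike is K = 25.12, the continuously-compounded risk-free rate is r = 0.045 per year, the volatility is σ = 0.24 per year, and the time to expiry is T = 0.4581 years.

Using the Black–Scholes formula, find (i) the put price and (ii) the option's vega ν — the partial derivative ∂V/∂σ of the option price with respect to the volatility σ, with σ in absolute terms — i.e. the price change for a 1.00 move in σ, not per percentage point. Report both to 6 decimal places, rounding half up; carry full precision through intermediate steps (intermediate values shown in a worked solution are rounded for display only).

price = 3.912544
ν = 3.823576

σ√T = 0.24·√0.4581 = 0.162439
d₁ = (ln(S/K) + (r+σ²/2)T) / (σ√T) = (ln(21.02/25.12) + (0.045+0.24²/2)·0.4581) / 0.162439 = (-0.178190 + 0.033808) / 0.162439 = -0.888837
d₂ = d₁ − σ√T = -0.888837 − 0.162439 = -1.051277
e^{−rT} = e^{−0.045·0.4581} = 0.979597
N(−d₁) = 0.812955,  N(−d₂) = 0.853434
Put price V = K·e^{−rT}·N(−d₂) − S·N(−d₁) = 21.000853 − 17.088308 = 3.912544
φ(d₁) = (1/√(2π))·e^{−d₁²/2} = 0.268755
ν = S·φ(d₁)·√T = 3.823576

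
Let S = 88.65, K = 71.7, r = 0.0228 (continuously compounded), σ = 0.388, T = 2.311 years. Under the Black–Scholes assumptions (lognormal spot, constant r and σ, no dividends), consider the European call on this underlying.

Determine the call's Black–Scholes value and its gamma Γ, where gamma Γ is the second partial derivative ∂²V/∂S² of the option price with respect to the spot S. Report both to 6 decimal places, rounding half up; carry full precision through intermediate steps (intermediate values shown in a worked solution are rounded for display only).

σ√T = 0.388·√2.311 = 0.589837
d₁ = (ln(S/K) + (r+σ²/2)T) / (σ√T) = (ln(88.65/71.7) + (0.0228+0.388²/2)·2.311) / 0.589837 = (0.212205 + 0.226644) / 0.589837 = 0.744019
d₂ = d₁ − σ√T = 0.744019 − 0.589837 = 0.154183
e^{−rT} = e^{−0.0228·2.311} = 0.948673
N(d₁) = 0.771568,  N(d₂) = 0.561267
Call price V = S·N(d₁) − K·e^{−rT}·N(d₂) = 68.399462 − 38.177318 = 30.222145
φ(d₁) = (1/√(2π))·e^{−d₁²/2} = 0.302486
Γ = φ(d₁) / (S·σ·√T) = 0.005785

price = 30.222145
Γ = 0.005785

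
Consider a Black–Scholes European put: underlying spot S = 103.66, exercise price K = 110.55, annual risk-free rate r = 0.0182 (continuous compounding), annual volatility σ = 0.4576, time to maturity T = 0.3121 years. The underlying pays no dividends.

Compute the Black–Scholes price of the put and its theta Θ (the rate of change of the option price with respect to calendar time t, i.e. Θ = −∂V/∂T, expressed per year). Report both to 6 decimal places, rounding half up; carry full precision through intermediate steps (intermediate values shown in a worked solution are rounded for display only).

price = 14.276833
Θ = -15.569883

σ√T = 0.4576·√0.3121 = 0.255642
d₁ = (ln(S/K) + (r+σ²/2)T) / (σ√T) = (ln(103.66/110.55) + (0.0182+0.4576²/2)·0.3121) / 0.255642 = (-0.064352 + 0.038357) / 0.255642 = -0.101684
d₂ = d₁ − σ√T = -0.101684 − 0.255642 = -0.357327
e^{−rT} = e^{−0.0182·0.3121} = 0.994336
N(−d₁) = 0.540496,  N(−d₂) = 0.639576
Put price V = K·e^{−rT}·N(−d₂) − S·N(−d₁) = 70.304692 − 56.027859 = 14.276833
φ(d₁) = (1/√(2π))·e^{−d₁²/2} = 0.396885
Θ = −S·φ(d₁)·σ/(2√T) + r·K·e^{−rT}·N(−d₂) = −16.849428 + 1.279545 = -15.569883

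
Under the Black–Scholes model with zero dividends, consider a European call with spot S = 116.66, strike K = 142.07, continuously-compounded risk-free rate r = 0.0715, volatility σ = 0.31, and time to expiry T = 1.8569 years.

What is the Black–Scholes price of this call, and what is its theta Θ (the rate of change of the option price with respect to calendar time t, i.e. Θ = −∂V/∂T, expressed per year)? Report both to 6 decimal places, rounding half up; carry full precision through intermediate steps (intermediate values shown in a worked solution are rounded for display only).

price = 16.519313
Θ = -8.470391

σ√T = 0.31·√1.8569 = 0.422431
d₁ = (ln(S/K) + (r+σ²/2)T) / (σ√T) = (ln(116.66/142.07) + (0.0715+0.31²/2)·1.8569) / 0.422431 = (-0.197056 + 0.221992) / 0.422431 = 0.059030
d₂ = d₁ − σ√T = 0.059030 − 0.422431 = -0.363401
e^{−rT} = e^{−0.0715·1.8569} = 0.875668
N(d₁) = 0.523536,  N(d₂) = 0.358153
Call price V = S·N(d₁) − K·e^{−rT}·N(d₂) = 61.075709 − 44.556397 = 16.519313
φ(d₁) = (1/√(2π))·e^{−d₁²/2} = 0.398248
Θ = −S·φ(d₁)·σ/(2√T) − r·K·e^{−rT}·N(d₂) = −5.284608 − 3.185782 = -8.470391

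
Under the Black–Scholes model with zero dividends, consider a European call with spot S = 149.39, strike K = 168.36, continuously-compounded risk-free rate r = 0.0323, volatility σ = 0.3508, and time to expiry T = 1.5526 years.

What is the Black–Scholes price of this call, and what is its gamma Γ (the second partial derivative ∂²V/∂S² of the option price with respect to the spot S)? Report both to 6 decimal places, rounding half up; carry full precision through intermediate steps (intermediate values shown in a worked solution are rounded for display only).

price = 21.737129
Γ = 0.006098

σ√T = 0.3508·√1.5526 = 0.437109
d₁ = (ln(S/K) + (r+σ²/2)T) / (σ√T) = (ln(149.39/168.36) + (0.0323+0.3508²/2)·1.5526) / 0.437109 = (-0.119544 + 0.145681) / 0.437109 = 0.059795
d₂ = d₁ − σ√T = 0.059795 − 0.437109 = -0.377314
e^{−rT} = e^{−0.0323·1.5526} = 0.951088
N(d₁) = 0.523840,  N(d₂) = 0.352970
Call price V = S·N(d₁) − K·e^{−rT}·N(d₂) = 78.256517 − 56.519388 = 21.737129
φ(d₁) = (1/√(2π))·e^{−d₁²/2} = 0.398230
Γ = φ(d₁) / (S·σ·√T) = 0.006098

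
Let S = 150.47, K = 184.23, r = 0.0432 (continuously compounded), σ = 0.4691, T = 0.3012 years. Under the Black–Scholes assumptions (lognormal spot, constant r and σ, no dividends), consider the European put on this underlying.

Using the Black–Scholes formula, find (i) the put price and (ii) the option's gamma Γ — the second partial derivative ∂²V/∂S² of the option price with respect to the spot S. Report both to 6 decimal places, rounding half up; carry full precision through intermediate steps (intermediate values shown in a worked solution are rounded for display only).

σ√T = 0.4691·√0.3012 = 0.257450
d₁ = (ln(S/K) + (r+σ²/2)T) / (σ√T) = (ln(150.47/184.23) + (0.0432+0.4691²/2)·0.3012) / 0.257450 = (-0.202421 + 0.046152) / 0.257450 = -0.606988
d₂ = d₁ − σ√T = -0.606988 − 0.257450 = -0.864438
e^{−rT} = e^{−0.0432·0.3012} = 0.987072
N(−d₁) = 0.728071,  N(−d₂) = 0.806326
Put price V = K·e^{−rT}·N(−d₂) − S·N(−d₁) = 146.629137 − 109.552794 = 37.076343
φ(d₁) = (1/√(2π))·e^{−d₁²/2} = 0.331822
Γ = φ(d₁) / (S·σ·√T) = 0.008566

price = 37.076343
Γ = 0.008566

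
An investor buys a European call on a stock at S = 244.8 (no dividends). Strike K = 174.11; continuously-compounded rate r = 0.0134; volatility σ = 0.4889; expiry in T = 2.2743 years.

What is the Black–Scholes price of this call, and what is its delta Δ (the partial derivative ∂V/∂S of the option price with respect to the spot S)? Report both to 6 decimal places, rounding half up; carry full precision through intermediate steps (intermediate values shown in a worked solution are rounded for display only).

σ√T = 0.4889·√2.2743 = 0.737299
d₁ = (ln(S/K) + (r+σ²/2)T) / (σ√T) = (ln(244.8/174.11) + (0.0134+0.4889²/2)·2.2743) / 0.737299 = (0.340754 + 0.302281) / 0.737299 = 0.872149
d₂ = d₁ − σ√T = 0.872149 − 0.737299 = 0.134850
e^{−rT} = e^{−0.0134·2.2743} = 0.969984
N(d₁) = 0.808437,  N(d₂) = 0.553635
Call price V = S·N(d₁) − K·e^{−rT}·N(d₂) = 197.905257 − 93.499997 = 104.405260
Δ = N(d₁) = 0.808437

price = 104.405260
Δ = 0.808437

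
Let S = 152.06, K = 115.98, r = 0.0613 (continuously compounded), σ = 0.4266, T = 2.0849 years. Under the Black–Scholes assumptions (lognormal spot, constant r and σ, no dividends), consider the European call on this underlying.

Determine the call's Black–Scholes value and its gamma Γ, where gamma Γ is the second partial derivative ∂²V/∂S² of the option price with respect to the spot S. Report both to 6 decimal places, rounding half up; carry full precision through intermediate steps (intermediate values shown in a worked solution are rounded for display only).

σ√T = 0.4266·√2.0849 = 0.615976
d₁ = (ln(S/K) + (r+σ²/2)T) / (σ√T) = (ln(152.06/115.98) + (0.0613+0.4266²/2)·2.0849) / 0.615976 = (0.270857 + 0.317517) / 0.615976 = 0.955192
d₂ = d₁ − σ√T = 0.955192 − 0.615976 = 0.339216
e^{−rT} = e^{−0.0613·2.0849} = 0.880026
N(d₁) = 0.830260,  N(d₂) = 0.632777
Call price V = S·N(d₁) − K·e^{−rT}·N(d₂) = 126.249277 − 64.584566 = 61.664711
φ(d₁) = (1/√(2π))·e^{−d₁²/2} = 0.252806
Γ = φ(d₁) / (S·σ·√T) = 0.002699

price = 61.664711
Γ = 0.002699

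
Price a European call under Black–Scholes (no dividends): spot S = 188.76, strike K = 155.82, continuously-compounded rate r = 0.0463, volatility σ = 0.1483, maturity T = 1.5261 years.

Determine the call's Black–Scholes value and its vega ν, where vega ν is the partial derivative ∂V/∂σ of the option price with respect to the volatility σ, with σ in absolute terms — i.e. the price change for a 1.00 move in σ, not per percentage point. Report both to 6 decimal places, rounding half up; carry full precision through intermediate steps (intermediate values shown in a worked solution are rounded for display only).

price = 44.601861
ν = 29.122024

σ√T = 0.1483·√1.5261 = 0.183203
d₁ = (ln(S/K) + (r+σ²/2)T) / (σ√T) = (ln(188.76/155.82) + (0.0463+0.1483²/2)·1.5261) / 0.183203 = (0.191775 + 0.087440) / 0.183203 = 1.524074
d₂ = d₁ − σ√T = 1.524074 − 0.183203 = 1.340871
e^{−rT} = e^{−0.0463·1.5261} = 0.931780
N(d₁) = 0.936255,  N(d₂) = 0.910019
Call price V = S·N(d₁) − K·e^{−rT}·N(d₂) = 176.727473 − 132.125612 = 44.601861
φ(d₁) = (1/√(2π))·e^{−d₁²/2} = 0.124888
ν = S·φ(d₁)·√T = 29.122024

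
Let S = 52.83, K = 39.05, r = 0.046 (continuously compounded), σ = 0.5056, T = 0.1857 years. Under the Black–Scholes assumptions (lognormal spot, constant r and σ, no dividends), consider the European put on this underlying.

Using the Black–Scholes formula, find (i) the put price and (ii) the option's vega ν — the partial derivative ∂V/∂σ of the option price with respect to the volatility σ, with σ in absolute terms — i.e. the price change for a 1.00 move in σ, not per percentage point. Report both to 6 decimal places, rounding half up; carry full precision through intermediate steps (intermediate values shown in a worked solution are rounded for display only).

σ√T = 0.5056·√0.1857 = 0.217878
d₁ = (ln(S/K) + (r+σ²/2)T) / (σ√T) = (ln(52.83/39.05) + (0.046+0.5056²/2)·0.1857) / 0.217878 = (0.302236 + 0.032278) / 0.217878 = 1.535328
d₂ = d₁ − σ√T = 1.535328 − 0.217878 = 1.317450
e^{−rT} = e^{−0.046·0.1857} = 0.991494
N(−d₁) = 0.062352,  N(−d₂) = 0.093844
Put price V = K·e^{−rT}·N(−d₂) − S·N(−d₁) = 3.633433 − 3.294037 = 0.339396
φ(d₁) = (1/√(2π))·e^{−d₁²/2} = 0.122756
ν = S·φ(d₁)·√T = 2.794668

price = 0.339396
ν = 2.794668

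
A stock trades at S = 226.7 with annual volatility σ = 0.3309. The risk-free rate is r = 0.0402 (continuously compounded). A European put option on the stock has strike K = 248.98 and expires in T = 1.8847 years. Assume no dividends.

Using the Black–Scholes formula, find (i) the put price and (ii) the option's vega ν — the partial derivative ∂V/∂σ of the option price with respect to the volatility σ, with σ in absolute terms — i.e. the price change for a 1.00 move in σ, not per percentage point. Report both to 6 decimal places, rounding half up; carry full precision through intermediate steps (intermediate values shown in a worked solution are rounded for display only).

σ√T = 0.3309·√1.8847 = 0.454274
d₁ = (ln(S/K) + (r+σ²/2)T) / (σ√T) = (ln(226.7/248.98) + (0.0402+0.3309²/2)·1.8847) / 0.454274 = (-0.093745 + 0.178947) / 0.454274 = 0.187557
d₂ = d₁ − σ√T = 0.187557 − 0.454274 = -0.266717
e^{−rT} = e^{−0.0402·1.8847} = 0.927034
N(−d₁) = 0.425612,  N(−d₂) = 0.605156
Put price V = K·e^{−rT}·N(−d₂) − S·N(−d₁) = 139.677931 − 96.486215 = 43.191715
φ(d₁) = (1/√(2π))·e^{−d₁²/2} = 0.391987
ν = S·φ(d₁)·√T = 121.995542

price = 43.191715
ν = 121.995542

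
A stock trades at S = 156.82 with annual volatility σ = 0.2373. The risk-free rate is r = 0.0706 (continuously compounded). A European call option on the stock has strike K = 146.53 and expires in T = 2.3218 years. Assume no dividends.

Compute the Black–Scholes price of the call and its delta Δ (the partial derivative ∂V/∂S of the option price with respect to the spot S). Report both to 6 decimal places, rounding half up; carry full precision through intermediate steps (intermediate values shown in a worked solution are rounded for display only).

price = 40.336133
Δ = 0.794412

σ√T = 0.2373·√2.3218 = 0.361585
d₁ = (ln(S/K) + (r+σ²/2)T) / (σ√T) = (ln(156.82/146.53) + (0.0706+0.2373²/2)·2.3218) / 0.361585 = (0.067868 + 0.229291) / 0.361585 = 0.821825
d₂ = d₁ − σ√T = 0.821825 − 0.361585 = 0.460240
e^{−rT} = e^{−0.0706·2.3218} = 0.848811
N(d₁) = 0.794412,  N(d₂) = 0.677328
Call price V = S·N(d₁) − K·e^{−rT}·N(d₂) = 124.579639 − 84.243506 = 40.336133
Δ = N(d₁) = 0.794412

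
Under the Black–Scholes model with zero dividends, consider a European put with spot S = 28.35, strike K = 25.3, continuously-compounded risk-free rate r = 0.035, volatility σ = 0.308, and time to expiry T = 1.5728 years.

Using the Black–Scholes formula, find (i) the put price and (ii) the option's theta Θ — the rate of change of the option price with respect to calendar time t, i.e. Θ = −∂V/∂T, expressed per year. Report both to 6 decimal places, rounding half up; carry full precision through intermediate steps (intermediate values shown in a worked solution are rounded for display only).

price = 2.172770
Θ = -0.800365

σ√T = 0.308·√1.5728 = 0.386267
d₁ = (ln(S/K) + (r+σ²/2)T) / (σ√T) = (ln(28.35/25.3) + (0.035+0.308²/2)·1.5728) / 0.386267 = (0.113823 + 0.129649) / 0.386267 = 0.630320
d₂ = d₁ − σ√T = 0.630320 − 0.386267 = 0.244053
e^{−rT} = e^{−0.035·1.5728} = 0.946440
N(−d₁) = 0.264243,  N(−d₂) = 0.403595
Put price V = K·e^{−rT}·N(−d₂) − S·N(−d₁) = 9.664049 − 7.491280 = 2.172770
φ(d₁) = (1/√(2π))·e^{−d₁²/2} = 0.327067
Θ = −S·φ(d₁)·σ/(2√T) + r·K·e^{−rT}·N(−d₂) = −1.138607 + 0.338242 = -0.800365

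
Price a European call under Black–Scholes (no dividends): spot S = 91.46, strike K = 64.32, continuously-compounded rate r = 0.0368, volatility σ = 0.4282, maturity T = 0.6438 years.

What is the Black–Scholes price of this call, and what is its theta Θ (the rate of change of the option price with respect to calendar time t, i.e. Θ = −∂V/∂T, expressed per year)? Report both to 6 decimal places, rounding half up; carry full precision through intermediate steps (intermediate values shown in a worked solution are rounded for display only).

price = 30.438386
Θ = -6.271585

σ√T = 0.4282·√0.6438 = 0.343575
d₁ = (ln(S/K) + (r+σ²/2)T) / (σ√T) = (ln(91.46/64.32) + (0.0368+0.4282²/2)·0.6438) / 0.343575 = (0.352031 + 0.082714) / 0.343575 = 1.265355
d₂ = d₁ − σ√T = 1.265355 − 0.343575 = 0.921780
e^{−rT} = e^{−0.0368·0.6438} = 0.976587
N(d₁) = 0.897128,  N(d₂) = 0.821678
Call price V = S·N(d₁) − K·e^{−rT}·N(d₂) = 82.051325 − 51.612939 = 30.438386
φ(d₁) = (1/√(2π))·e^{−d₁²/2} = 0.179156
Θ = −S·φ(d₁)·σ/(2√T) − r·K·e^{−rT}·N(d₂) = −4.372229 − 1.899356 = -6.271585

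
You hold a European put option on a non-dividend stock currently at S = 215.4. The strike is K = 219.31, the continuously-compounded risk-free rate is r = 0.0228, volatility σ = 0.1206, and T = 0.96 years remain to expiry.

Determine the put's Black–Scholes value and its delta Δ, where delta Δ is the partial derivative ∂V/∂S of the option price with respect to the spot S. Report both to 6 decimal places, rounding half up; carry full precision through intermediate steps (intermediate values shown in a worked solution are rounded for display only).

price = 9.714842
Δ = -0.463320

σ√T = 0.1206·√0.96 = 0.118163
d₁ = (ln(S/K) + (r+σ²/2)T) / (σ√T) = (ln(215.4/219.31) + (0.0228+0.1206²/2)·0.96) / 0.118163 = (-0.017989 + 0.028869) / 0.118163 = 0.092074
d₂ = d₁ − σ√T = 0.092074 − 0.118163 = -0.026089
e^{−rT} = e^{−0.0228·0.96} = 0.978350
N(−d₁) = 0.463320,  N(−d₂) = 0.510407
Put price V = K·e^{−rT}·N(−d₂) − S·N(−d₁) = 109.513868 − 99.799027 = 9.714842
Δ = −N(−d₁) = -0.463320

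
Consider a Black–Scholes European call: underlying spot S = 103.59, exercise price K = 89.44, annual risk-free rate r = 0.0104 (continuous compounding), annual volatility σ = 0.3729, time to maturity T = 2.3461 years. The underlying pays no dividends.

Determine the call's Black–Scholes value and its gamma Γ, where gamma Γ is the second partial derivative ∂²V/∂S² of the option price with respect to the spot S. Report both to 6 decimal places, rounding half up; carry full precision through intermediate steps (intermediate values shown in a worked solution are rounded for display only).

price = 30.536410
Γ = 0.005681

σ√T = 0.3729·√2.3461 = 0.571170
d₁ = (ln(S/K) + (r+σ²/2)T) / (σ√T) = (ln(103.59/89.44) + (0.0104+0.3729²/2)·2.3461) / 0.571170 = (0.146873 + 0.187517) / 0.571170 = 0.585447
d₂ = d₁ − σ√T = 0.585447 − 0.571170 = 0.014277
e^{−rT} = e^{−0.0104·2.3461} = 0.975896
N(d₁) = 0.720876,  N(d₂) = 0.505695
Call price V = S·N(d₁) − K·e^{−rT}·N(d₂) = 74.675589 − 44.139179 = 30.536410
φ(d₁) = (1/√(2π))·e^{−d₁²/2} = 0.336111
Γ = φ(d₁) / (S·σ·√T) = 0.005681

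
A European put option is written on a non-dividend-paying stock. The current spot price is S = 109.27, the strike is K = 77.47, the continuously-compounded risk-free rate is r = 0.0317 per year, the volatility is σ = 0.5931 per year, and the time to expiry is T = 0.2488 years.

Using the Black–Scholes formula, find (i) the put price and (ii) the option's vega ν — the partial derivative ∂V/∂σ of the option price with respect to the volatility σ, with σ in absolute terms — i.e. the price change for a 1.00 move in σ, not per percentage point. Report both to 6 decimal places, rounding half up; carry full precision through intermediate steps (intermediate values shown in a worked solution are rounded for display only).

σ√T = 0.5931·√0.2488 = 0.295837
d₁ = (ln(S/K) + (r+σ²/2)T) / (σ√T) = (ln(109.27/77.47) + (0.0317+0.5931²/2)·0.2488) / 0.295837 = (0.343931 + 0.051647) / 0.295837 = 1.337146
d₂ = d₁ − σ√T = 1.337146 − 0.295837 = 1.041309
e^{−rT} = e^{−0.0317·0.2488} = 0.992144
N(−d₁) = 0.090587,  N(−d₂) = 0.148866
Put price V = K·e^{−rT}·N(−d₂) − S·N(−d₁) = 11.442054 − 9.898487 = 1.543568
φ(d₁) = (1/√(2π))·e^{−d₁²/2} = 0.163177
ν = S·φ(d₁)·√T = 8.893761

price = 1.543568
ν = 8.893761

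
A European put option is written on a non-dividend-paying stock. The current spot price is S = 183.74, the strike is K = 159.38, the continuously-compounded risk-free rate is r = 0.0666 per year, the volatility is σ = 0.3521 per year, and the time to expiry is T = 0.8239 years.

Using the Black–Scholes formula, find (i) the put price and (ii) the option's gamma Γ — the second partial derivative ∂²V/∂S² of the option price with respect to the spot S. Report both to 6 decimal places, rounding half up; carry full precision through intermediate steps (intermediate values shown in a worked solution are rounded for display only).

price = 8.673515
Γ = 0.005025

σ√T = 0.3521·√0.8239 = 0.319597
d₁ = (ln(S/K) + (r+σ²/2)T) / (σ√T) = (ln(183.74/159.38) + (0.0666+0.3521²/2)·0.8239) / 0.319597 = (0.142230 + 0.105943) / 0.319597 = 0.776519
d₂ = d₁ − σ√T = 0.776519 − 0.319597 = 0.456921
e^{−rT} = e^{−0.0666·0.8239} = 0.946607
N(−d₁) = 0.218721,  N(−d₂) = 0.323864
Put price V = K·e^{−rT}·N(−d₂) − S·N(−d₁) = 48.861376 − 40.187861 = 8.673515
φ(d₁) = (1/√(2π))·e^{−d₁²/2} = 0.295103
Γ = φ(d₁) / (S·σ·√T) = 0.005025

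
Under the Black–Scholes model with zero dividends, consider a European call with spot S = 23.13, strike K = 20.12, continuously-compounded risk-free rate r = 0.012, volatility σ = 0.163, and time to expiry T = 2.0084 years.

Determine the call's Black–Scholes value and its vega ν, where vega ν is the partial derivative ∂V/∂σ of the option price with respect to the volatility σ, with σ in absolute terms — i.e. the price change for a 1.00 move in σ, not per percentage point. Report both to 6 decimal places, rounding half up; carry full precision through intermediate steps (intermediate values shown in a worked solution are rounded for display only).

σ√T = 0.163·√2.0084 = 0.231000
d₁ = (ln(S/K) + (r+σ²/2)T) / (σ√T) = (ln(23.13/20.12) + (0.012+0.163²/2)·2.0084) / 0.231000 = (0.139416 + 0.050781) / 0.231000 = 0.823365
d₂ = d₁ − σ√T = 0.823365 − 0.231000 = 0.592364
e^{−rT} = e^{−0.012·2.0084} = 0.976187
N(d₁) = 0.794850,  N(d₂) = 0.723197
Call price V = S·N(d₁) − K·e^{−rT}·N(d₂) = 18.384872 − 14.204224 = 4.180648
φ(d₁) = (1/√(2π))·e^{−d₁²/2} = 0.284249
ν = S·φ(d₁)·√T = 9.317521

price = 4.180648
ν = 9.317521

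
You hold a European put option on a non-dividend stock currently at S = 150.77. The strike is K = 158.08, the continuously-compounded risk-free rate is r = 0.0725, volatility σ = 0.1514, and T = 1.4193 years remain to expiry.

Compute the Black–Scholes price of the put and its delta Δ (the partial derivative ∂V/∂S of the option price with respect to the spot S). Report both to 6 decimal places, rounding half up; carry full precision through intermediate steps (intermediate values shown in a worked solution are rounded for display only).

σ√T = 0.1514·√1.4193 = 0.180369
d₁ = (ln(S/K) + (r+σ²/2)T) / (σ√T) = (ln(150.77/158.08) + (0.0725+0.1514²/2)·1.4193) / 0.180369 = (-0.047346 + 0.119166) / 0.180369 = 0.398183
d₂ = d₁ − σ√T = 0.398183 − 0.180369 = 0.217814
e^{−rT} = e^{−0.0725·1.4193} = 0.902218
N(−d₁) = 0.345248,  N(−d₂) = 0.413787
Put price V = K·e^{−rT}·N(−d₂) − S·N(−d₁) = 59.015395 − 52.052978 = 6.962418
Δ = −N(−d₁) = -0.345248

price = 6.962418
Δ = -0.345248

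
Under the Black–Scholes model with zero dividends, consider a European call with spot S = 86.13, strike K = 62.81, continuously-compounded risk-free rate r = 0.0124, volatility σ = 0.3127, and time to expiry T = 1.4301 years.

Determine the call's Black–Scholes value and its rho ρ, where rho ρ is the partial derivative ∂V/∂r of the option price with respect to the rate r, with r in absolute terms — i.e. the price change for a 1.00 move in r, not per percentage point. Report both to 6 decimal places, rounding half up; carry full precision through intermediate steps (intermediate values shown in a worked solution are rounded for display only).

price = 27.173933
ρ = 67.025502

σ√T = 0.3127·√1.4301 = 0.373948
d₁ = (ln(S/K) + (r+σ²/2)T) / (σ√T) = (ln(86.13/62.81) + (0.0124+0.3127²/2)·1.4301) / 0.373948 = (0.315743 + 0.087652) / 0.373948 = 1.078747
d₂ = d₁ − σ√T = 1.078747 − 0.373948 = 0.704799
e^{−rT} = e^{−0.0124·1.4301} = 0.982423
N(d₁) = 0.859650,  N(d₂) = 0.759532
Call price V = S·N(d₁) − K·e^{−rT}·N(d₂) = 74.041636 − 46.867703 = 27.173933
ρ = K·T·e^{−rT}·N(d₂) = 67.025502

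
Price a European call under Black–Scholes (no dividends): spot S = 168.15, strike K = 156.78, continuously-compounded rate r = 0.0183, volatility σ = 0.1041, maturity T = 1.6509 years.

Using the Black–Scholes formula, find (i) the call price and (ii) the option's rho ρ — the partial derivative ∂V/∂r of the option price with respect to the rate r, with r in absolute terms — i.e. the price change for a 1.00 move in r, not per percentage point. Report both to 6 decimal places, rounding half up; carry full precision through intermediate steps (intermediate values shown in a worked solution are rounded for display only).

σ√T = 0.1041·√1.6509 = 0.133755
d₁ = (ln(S/K) + (r+σ²/2)T) / (σ√T) = (ln(168.15/156.78) + (0.0183+0.1041²/2)·1.6509) / 0.133755 = (0.070013 + 0.039157) / 0.133755 = 0.816189
d₂ = d₁ − σ√T = 0.816189 − 0.133755 = 0.682433
e^{−rT} = e^{−0.0183·1.6509} = 0.970240
N(d₁) = 0.792804,  N(d₂) = 0.752518
Call price V = S·N(d₁) − K·e^{−rT}·N(d₂) = 133.309978 − 114.468664 = 18.841314
ρ = K·T·e^{−rT}·N(d₂) = 188.976318

price = 18.841314
ρ = 188.976318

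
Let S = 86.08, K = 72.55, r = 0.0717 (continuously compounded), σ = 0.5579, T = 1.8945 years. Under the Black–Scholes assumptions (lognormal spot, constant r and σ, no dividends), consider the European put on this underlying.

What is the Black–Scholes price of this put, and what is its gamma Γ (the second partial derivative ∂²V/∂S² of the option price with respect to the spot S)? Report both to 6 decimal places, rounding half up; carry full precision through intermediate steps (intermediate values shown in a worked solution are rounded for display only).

price = 12.622700
Γ = 0.004440

σ√T = 0.5579·√1.8945 = 0.767898
d₁ = (ln(S/K) + (r+σ²/2)T) / (σ√T) = (ln(86.08/72.55) + (0.0717+0.5579²/2)·1.8945) / 0.767898 = (0.171001 + 0.430669) / 0.767898 = 0.783529
d₂ = d₁ − σ√T = 0.783529 − 0.767898 = 0.015631
e^{−rT} = e^{−0.0717·1.8945} = 0.872986
N(−d₁) = 0.216658,  N(−d₂) = 0.493764
Put price V = K·e^{−rT}·N(−d₂) − S·N(−d₁) = 31.272640 − 18.649941 = 12.622700
φ(d₁) = (1/√(2π))·e^{−d₁²/2} = 0.293494
Γ = φ(d₁) / (S·σ·√T) = 0.004440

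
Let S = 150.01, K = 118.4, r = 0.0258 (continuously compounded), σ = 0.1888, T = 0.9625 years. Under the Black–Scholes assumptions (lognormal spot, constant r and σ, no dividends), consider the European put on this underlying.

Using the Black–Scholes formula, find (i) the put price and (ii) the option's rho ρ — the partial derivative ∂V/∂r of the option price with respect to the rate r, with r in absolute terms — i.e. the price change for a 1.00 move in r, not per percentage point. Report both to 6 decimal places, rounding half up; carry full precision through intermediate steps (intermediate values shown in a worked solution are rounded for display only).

σ√T = 0.1888·√0.9625 = 0.185226
d₁ = (ln(S/K) + (r+σ²/2)T) / (σ√T) = (ln(150.01/118.4) + (0.0258+0.1888²/2)·0.9625) / 0.185226 = (0.236633 + 0.041987) / 0.185226 = 1.504216
d₂ = d₁ − σ√T = 1.504216 − 0.185226 = 1.318989
e^{−rT} = e^{−0.0258·0.9625} = 0.975473
N(−d₁) = 0.066263,  N(−d₂) = 0.093586
Put price V = K·e^{−rT}·N(−d₂) − S·N(−d₁) = 10.808849 − 9.940102 = 0.868747
ρ = −K·T·e^{−rT}·N(−d₂) = -10.403518

price = 0.868747
ρ = -10.403518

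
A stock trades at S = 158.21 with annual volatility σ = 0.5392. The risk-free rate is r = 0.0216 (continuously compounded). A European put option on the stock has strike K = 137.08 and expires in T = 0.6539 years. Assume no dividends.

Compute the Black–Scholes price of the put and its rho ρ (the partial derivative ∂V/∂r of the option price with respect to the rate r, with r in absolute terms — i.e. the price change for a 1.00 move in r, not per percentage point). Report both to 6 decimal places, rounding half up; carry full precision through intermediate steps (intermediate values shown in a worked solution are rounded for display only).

price = 15.391769
ρ = -39.158864

σ√T = 0.5392·√0.6539 = 0.436019
d₁ = (ln(S/K) + (r+σ²/2)T) / (σ√T) = (ln(158.21/137.08) + (0.0216+0.5392²/2)·0.6539) / 0.436019 = (0.143359 + 0.109181) / 0.436019 = 0.579193
d₂ = d₁ − σ√T = 0.579193 − 0.436019 = 0.143174
e^{−rT} = e^{−0.0216·0.6539} = 0.985975
N(−d₁) = 0.281230,  N(−d₂) = 0.443077
Put price V = K·e^{−rT}·N(−d₂) − S·N(−d₁) = 59.885095 − 44.493325 = 15.391769
ρ = −K·T·e^{−rT}·N(−d₂) = -39.158864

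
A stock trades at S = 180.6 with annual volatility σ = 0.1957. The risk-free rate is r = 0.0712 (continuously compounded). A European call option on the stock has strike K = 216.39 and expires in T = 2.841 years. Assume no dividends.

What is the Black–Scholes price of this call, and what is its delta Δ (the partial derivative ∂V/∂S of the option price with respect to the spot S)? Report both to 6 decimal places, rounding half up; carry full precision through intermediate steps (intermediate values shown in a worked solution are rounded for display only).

σ√T = 0.1957·√2.841 = 0.329858
d₁ = (ln(S/K) + (r+σ²/2)T) / (σ√T) = (ln(180.6/216.39) + (0.0712+0.1957²/2)·2.841) / 0.329858 = (-0.180798 + 0.256682) / 0.329858 = 0.230052
d₂ = d₁ − σ√T = 0.230052 − 0.329858 = -0.099805
e^{−rT} = e^{−0.0712·2.841} = 0.816867
N(d₁) = 0.590974,  N(d₂) = 0.460249
Call price V = S·N(d₁) − K·e^{−rT}·N(d₂) = 106.729987 − 81.354534 = 25.375453
Δ = N(d₁) = 0.590974

price = 25.375453
Δ = 0.590974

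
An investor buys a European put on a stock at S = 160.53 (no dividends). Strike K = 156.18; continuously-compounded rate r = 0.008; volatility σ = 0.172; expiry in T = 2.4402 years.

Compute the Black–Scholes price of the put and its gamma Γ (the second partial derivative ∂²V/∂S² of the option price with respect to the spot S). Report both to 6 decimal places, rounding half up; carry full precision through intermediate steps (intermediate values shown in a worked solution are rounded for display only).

price = 13.331173
Γ = 0.008818

σ√T = 0.172·√2.4402 = 0.268684
d₁ = (ln(S/K) + (r+σ²/2)T) / (σ√T) = (ln(160.53/156.18) + (0.008+0.172²/2)·2.4402) / 0.268684 = (0.027472 + 0.055617) / 0.268684 = 0.309244
d₂ = d₁ − σ√T = 0.309244 − 0.268684 = 0.040560
e^{−rT} = e^{−0.008·2.4402} = 0.980668
N(−d₁) = 0.378568,  N(−d₂) = 0.483823
Put price V = K·e^{−rT}·N(−d₂) − S·N(−d₁) = 74.102711 − 60.771538 = 13.331173
φ(d₁) = (1/√(2π))·e^{−d₁²/2} = 0.380315
Γ = φ(d₁) / (S·σ·√T) = 0.008818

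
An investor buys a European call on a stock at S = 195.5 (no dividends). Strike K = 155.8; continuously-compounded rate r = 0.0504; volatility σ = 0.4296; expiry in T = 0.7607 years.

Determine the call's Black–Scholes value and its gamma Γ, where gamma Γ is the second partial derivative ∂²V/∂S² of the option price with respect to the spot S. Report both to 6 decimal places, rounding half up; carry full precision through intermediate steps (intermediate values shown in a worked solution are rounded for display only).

σ√T = 0.4296·√0.7607 = 0.374689
d₁ = (ln(S/K) + (r+σ²/2)T) / (σ√T) = (ln(195.5/155.8) + (0.0504+0.4296²/2)·0.7607) / 0.374689 = (0.226987 + 0.108535) / 0.374689 = 0.895469
d₂ = d₁ − σ√T = 0.895469 − 0.374689 = 0.520780
e^{−rT} = e^{−0.0504·0.7607} = 0.962386
N(d₁) = 0.814732,  N(d₂) = 0.698740
Call price V = S·N(d₁) − K·e^{−rT}·N(d₂) = 159.280071 − 104.768935 = 54.511135
φ(d₁) = (1/√(2π))·e^{−d₁²/2} = 0.267170
Γ = φ(d₁) / (S·σ·√T) = 0.003647

price = 54.511135
Γ = 0.003647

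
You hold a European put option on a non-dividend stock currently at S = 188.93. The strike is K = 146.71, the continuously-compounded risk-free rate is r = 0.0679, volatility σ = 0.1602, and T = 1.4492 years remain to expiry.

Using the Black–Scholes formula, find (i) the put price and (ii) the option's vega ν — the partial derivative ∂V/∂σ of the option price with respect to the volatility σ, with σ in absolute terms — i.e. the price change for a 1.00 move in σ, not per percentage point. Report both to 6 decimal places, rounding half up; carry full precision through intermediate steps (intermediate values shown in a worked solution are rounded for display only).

σ√T = 0.1602·√1.4492 = 0.192853
d₁ = (ln(S/K) + (r+σ²/2)T) / (σ√T) = (ln(188.93/146.71) + (0.0679+0.1602²/2)·1.4492) / 0.192853 = (0.252919 + 0.116997) / 0.192853 = 1.918121
d₂ = d₁ − σ√T = 1.918121 − 0.192853 = 1.725268
e^{−rT} = e^{−0.0679·1.4492} = 0.906286
N(−d₁) = 0.027548,  N(−d₂) = 0.042240
Put price V = K·e^{−rT}·N(−d₂) − S·N(−d₁) = 5.616231 − 5.204616 = 0.411615
φ(d₁) = (1/√(2π))·e^{−d₁²/2} = 0.063385
ν = S·φ(d₁)·√T = 14.416168

price = 0.411615
ν = 14.416168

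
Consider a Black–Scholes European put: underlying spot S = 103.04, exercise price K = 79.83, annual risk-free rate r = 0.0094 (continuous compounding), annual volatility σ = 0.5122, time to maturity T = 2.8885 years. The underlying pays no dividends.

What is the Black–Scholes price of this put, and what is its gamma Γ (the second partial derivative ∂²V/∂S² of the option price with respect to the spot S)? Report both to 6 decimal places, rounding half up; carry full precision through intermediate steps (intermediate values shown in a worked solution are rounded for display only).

σ√T = 0.5122·√2.8885 = 0.870514
d₁ = (ln(S/K) + (r+σ²/2)T) / (σ√T) = (ln(103.04/79.83) + (0.0094+0.5122²/2)·2.8885) / 0.870514 = (0.255218 + 0.406049) / 0.870514 = 0.759628
d₂ = d₁ − σ√T = 0.759628 − 0.870514 = -0.110886
e^{−rT} = e^{−0.0094·2.8885} = 0.973213
N(−d₁) = 0.223738,  N(−d₂) = 0.544146
Put price V = K·e^{−rT}·N(−d₂) − S·N(−d₁) = 42.275626 − 23.054004 = 19.221622
φ(d₁) = (1/√(2π))·e^{−d₁²/2} = 0.298957
Γ = φ(d₁) / (S·σ·√T) = 0.003333

price = 19.221622
Γ = 0.003333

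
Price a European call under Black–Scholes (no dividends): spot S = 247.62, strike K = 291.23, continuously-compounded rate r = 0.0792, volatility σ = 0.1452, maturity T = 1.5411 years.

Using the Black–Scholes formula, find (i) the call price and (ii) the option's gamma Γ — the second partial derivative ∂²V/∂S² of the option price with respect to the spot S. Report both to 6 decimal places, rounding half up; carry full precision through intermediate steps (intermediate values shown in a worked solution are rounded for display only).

price = 13.520297
Γ = 0.008860

σ√T = 0.1452·√1.5411 = 0.180253
d₁ = (ln(S/K) + (r+σ²/2)T) / (σ√T) = (ln(247.62/291.23) + (0.0792+0.1452²/2)·1.5411) / 0.180253 = (-0.162218 + 0.138301) / 0.180253 = -0.132688
d₂ = d₁ − σ√T = -0.132688 − 0.180253 = -0.312941
e^{−rT} = e^{−0.0792·1.5411} = 0.885100
N(d₁) = 0.447220,  N(d₂) = 0.377163
Call price V = S·N(d₁) − K·e^{−rT}·N(d₂) = 110.740644 − 97.220347 = 13.520297
φ(d₁) = (1/√(2π))·e^{−d₁²/2} = 0.395446
Γ = φ(d₁) / (S·σ·√T) = 0.008860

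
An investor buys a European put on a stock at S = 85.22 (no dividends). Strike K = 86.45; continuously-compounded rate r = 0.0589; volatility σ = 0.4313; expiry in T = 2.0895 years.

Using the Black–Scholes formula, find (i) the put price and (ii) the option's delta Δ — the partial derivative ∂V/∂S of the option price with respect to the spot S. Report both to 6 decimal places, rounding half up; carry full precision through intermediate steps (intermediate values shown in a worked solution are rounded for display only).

σ√T = 0.4313·√2.0895 = 0.623449
d₁ = (ln(S/K) + (r+σ²/2)T) / (σ√T) = (ln(85.22/86.45) + (0.0589+0.4313²/2)·2.0895) / 0.623449 = (-0.014330 + 0.317416) / 0.623449 = 0.486144
d₂ = d₁ − σ√T = 0.486144 − 0.623449 = -0.137305
e^{−rT} = e^{−0.0589·2.0895} = 0.884200
N(−d₁) = 0.313433,  N(−d₂) = 0.554605
Put price V = K·e^{−rT}·N(−d₂) − S·N(−d₁) = 42.393530 − 26.710732 = 15.682798
Δ = −N(−d₁) = -0.313433

price = 15.682798
Δ = -0.313433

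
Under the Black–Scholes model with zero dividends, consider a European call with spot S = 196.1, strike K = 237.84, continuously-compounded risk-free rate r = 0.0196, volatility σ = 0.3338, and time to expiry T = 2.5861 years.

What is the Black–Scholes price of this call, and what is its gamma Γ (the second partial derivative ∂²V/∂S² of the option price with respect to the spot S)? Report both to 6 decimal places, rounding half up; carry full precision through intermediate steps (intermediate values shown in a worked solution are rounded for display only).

price = 31.195934
Γ = 0.003790

σ√T = 0.3338·√2.5861 = 0.536796
d₁ = (ln(S/K) + (r+σ²/2)T) / (σ√T) = (ln(196.1/237.84) + (0.0196+0.3338²/2)·2.5861) / 0.536796 = (-0.192973 + 0.194762) / 0.536796 = 0.003333
d₂ = d₁ − σ√T = 0.003333 − 0.536796 = -0.533463
e^{−rT} = e^{−0.0196·2.5861} = 0.950576
N(d₁) = 0.501329,  N(d₂) = 0.296857
Call price V = S·N(d₁) − K·e^{−rT}·N(d₂) = 98.310714 − 67.114779 = 31.195934
φ(d₁) = (1/√(2π))·e^{−d₁²/2} = 0.398940
Γ = φ(d₁) / (S·σ·√T) = 0.003790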